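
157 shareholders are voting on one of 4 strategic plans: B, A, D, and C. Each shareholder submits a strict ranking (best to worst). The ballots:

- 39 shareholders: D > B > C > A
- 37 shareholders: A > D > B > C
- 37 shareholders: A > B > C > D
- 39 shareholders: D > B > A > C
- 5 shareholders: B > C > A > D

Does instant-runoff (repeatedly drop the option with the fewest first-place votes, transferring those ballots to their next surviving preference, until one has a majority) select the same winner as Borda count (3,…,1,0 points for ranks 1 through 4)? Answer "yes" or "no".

no

Instant-runoff — R1 B 5, A 74, D 78, C 0 (C out); R2 B 5, A 74, D 78 (B out); R3 A 79, D 78 (A winner). Winner: A.
Borda — scores: B 282, A 266, D 308, C 86. Winner: D.
The two methods disagree.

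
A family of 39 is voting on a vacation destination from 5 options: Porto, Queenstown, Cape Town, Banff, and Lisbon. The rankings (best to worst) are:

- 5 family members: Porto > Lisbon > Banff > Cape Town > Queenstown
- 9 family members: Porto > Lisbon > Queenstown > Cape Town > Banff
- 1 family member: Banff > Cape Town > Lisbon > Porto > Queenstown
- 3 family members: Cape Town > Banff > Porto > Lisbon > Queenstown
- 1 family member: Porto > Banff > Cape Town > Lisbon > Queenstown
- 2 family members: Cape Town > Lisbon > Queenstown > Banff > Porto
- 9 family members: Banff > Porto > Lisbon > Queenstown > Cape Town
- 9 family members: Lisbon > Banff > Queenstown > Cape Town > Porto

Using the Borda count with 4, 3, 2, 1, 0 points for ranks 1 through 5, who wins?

Porto: 5·4 + 9·4 + 1·1 + 3·2 + 1·4 + 2·0 + 9·3 + 9·0 = 94
Queenstown: 5·0 + 9·2 + 1·0 + 3·0 + 1·0 + 2·2 + 9·1 + 9·2 = 49
Cape Town: 5·1 + 9·1 + 1·3 + 3·4 + 1·2 + 2·4 + 9·0 + 9·1 = 48
Banff: 5·2 + 9·0 + 1·4 + 3·3 + 1·3 + 2·1 + 9·4 + 9·3 = 91
Lisbon: 5·3 + 9·3 + 1·2 + 3·1 + 1·1 + 2·3 + 9·2 + 9·4 = 108
Lisbon has the highest Borda score (108).

Lisbon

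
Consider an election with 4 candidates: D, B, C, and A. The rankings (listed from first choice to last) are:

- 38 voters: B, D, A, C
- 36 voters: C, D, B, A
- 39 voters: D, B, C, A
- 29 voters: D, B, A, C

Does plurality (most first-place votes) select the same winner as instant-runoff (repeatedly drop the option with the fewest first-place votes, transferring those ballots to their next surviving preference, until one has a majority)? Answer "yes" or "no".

Plurality — first-place votes: D 68, B 38, C 36, A 0. Winner: D.
Instant-runoff — R1 D 68, B 38, C 36, A 0 (A out); R2 D 68, B 38, C 36 (C out); R3 D 104, B 38 (D winner). Winner: D.
The two methods agree.

yes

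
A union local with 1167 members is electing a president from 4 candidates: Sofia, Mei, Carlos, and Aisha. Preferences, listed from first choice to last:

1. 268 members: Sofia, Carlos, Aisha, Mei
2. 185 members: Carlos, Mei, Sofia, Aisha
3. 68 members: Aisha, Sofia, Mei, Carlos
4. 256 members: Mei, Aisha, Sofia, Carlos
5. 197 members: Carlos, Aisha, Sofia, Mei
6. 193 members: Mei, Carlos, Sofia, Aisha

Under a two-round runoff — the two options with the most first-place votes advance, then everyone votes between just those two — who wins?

Round 1 first-place votes: Sofia 268, Mei 449, Carlos 382, Aisha 68.
Mei and Carlos advance.
Runoff: Mei is preferred to Carlos by 517 voters; Carlos by 650.
Carlos wins the runoff.

Carlos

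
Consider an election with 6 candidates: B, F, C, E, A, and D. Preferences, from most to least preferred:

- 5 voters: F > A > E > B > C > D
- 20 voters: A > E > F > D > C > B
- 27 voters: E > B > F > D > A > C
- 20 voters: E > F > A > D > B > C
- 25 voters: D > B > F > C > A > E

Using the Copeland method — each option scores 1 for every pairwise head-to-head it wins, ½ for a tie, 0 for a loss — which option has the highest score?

E

B: beats F, C, and A; loses to E and D → score 3.
F: beats C, A, and D; loses to B and E → score 3.
C: loses to B, F, E, A, and D → score 0.
E: beats B, F, C, and D; loses to A → score 4.
A: beats C and E; loses to B, F, and D → score 2.
D: beats B, C, and A; loses to F and E → score 3.
E has the best pairwise record.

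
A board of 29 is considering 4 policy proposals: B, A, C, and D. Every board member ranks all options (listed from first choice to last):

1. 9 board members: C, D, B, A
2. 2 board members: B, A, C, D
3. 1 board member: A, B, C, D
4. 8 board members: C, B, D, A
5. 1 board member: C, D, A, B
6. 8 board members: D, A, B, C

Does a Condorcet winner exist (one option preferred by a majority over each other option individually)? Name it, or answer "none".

C

C vs B: 18–11 for C.
C vs A: 18–11 for C.
C vs D: 21–8 for C.
C beats every other option head-to-head.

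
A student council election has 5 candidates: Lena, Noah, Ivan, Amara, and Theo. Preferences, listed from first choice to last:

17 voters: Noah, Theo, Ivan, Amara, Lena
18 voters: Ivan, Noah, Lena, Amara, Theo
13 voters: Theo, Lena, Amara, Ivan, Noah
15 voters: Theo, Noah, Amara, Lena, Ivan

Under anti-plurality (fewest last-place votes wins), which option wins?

Amara

Last-place votes: Lena 17, Noah 13, Ivan 15, Amara 0, Theo 18.
Amara is ranked last by the fewest voters, so Amara wins.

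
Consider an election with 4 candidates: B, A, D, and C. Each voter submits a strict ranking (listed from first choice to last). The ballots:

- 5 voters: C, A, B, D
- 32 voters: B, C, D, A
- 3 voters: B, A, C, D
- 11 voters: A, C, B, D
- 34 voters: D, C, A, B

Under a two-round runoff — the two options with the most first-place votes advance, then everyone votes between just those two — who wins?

B

Round 1 first-place votes: B 35, A 11, D 34, C 5.
B and D advance.
Runoff: B is preferred to D by 51 voters; D by 34.
B wins the runoff.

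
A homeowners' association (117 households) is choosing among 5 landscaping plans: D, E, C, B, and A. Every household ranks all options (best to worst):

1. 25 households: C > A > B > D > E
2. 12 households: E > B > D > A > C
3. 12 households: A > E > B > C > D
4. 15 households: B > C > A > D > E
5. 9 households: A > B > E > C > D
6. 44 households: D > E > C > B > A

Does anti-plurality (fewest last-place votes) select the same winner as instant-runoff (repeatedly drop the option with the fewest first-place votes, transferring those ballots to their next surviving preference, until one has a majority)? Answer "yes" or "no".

Anti-plurality — last-place votes: D 21, E 40, C 12, B 0, A 44. Winner: B.
Instant-runoff — R1 D 44, E 12, C 25, B 15, A 21 (E out); R2 D 44, C 25, B 27, A 21 (A out); R3 D 44, C 25, B 48 (C out); R4 D 44, B 73 (B winner). Winner: B.
The two methods agree.

yes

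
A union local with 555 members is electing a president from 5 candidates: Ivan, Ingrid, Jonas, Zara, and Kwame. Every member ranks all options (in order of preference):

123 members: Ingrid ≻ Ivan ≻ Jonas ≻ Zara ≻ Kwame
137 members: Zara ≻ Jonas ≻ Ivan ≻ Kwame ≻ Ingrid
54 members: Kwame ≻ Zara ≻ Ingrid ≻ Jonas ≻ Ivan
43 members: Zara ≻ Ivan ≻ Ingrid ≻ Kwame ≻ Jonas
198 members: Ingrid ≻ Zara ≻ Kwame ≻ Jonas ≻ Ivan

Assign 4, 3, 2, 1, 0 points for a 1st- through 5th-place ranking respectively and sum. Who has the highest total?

Zara

Ivan: 123·3 + 137·2 + 54·0 + 43·3 + 198·0 = 772
Ingrid: 123·4 + 137·0 + 54·2 + 43·2 + 198·4 = 1478
Jonas: 123·2 + 137·3 + 54·1 + 43·0 + 198·1 = 909
Zara: 123·1 + 137·4 + 54·3 + 43·4 + 198·3 = 1599
Kwame: 123·0 + 137·1 + 54·4 + 43·1 + 198·2 = 792
Zara has the highest Borda score (1599).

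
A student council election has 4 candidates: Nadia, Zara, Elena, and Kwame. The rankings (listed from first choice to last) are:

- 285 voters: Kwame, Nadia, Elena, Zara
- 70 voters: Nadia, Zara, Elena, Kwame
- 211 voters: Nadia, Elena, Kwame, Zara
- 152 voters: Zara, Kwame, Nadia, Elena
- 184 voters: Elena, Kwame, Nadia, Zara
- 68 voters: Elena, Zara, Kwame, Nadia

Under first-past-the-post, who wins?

First-place votes: Nadia 281, Zara 152, Elena 252, Kwame 285.
Kwame has the most first-place votes.

Kwame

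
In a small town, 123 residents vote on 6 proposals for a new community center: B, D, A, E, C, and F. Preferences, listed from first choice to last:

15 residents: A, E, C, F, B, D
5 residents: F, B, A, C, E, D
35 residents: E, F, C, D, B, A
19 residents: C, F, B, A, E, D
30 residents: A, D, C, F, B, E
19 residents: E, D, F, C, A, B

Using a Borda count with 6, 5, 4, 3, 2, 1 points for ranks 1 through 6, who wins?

B: 15·2 + 5·5 + 35·2 + 19·4 + 30·2 + 19·1 = 280
D: 15·1 + 5·1 + 35·3 + 19·1 + 30·5 + 19·5 = 389
A: 15·6 + 5·4 + 35·1 + 19·3 + 30·6 + 19·2 = 420
E: 15·5 + 5·2 + 35·6 + 19·2 + 30·1 + 19·6 = 477
C: 15·4 + 5·3 + 35·4 + 19·6 + 30·4 + 19·3 = 506
F: 15·3 + 5·6 + 35·5 + 19·5 + 30·3 + 19·4 = 511
F has the highest Borda score (511).

F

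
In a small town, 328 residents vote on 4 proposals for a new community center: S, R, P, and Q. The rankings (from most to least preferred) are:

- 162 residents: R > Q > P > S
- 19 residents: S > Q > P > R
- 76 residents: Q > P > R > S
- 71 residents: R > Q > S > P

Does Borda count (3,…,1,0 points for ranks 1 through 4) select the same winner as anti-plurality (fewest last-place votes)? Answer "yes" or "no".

no

Borda — scores: S 128, R 775, P 333, Q 732. Winner: R.
Anti-plurality — last-place votes: S 238, R 19, P 71, Q 0. Winner: Q.
The two methods disagree.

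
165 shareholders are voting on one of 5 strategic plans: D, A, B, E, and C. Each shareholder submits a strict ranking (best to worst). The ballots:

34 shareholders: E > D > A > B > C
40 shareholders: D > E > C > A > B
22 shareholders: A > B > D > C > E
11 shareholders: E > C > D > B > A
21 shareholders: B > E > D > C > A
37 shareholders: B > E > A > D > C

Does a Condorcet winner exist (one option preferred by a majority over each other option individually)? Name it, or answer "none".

E

E vs D: 103–62 for E.
E vs A: 143–22 for E.
E vs B: 85–80 for E.
E vs C: 143–22 for E.
E beats every other option head-to-head.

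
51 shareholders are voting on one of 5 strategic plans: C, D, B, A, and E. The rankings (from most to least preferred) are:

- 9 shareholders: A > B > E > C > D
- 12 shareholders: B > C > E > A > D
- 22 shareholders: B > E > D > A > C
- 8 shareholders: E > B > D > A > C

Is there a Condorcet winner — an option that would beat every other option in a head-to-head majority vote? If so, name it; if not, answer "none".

B

B vs C: 51–0 for B.
B vs D: 51–0 for B.
B vs A: 42–9 for B.
B vs E: 43–8 for B.
B beats every other option head-to-head.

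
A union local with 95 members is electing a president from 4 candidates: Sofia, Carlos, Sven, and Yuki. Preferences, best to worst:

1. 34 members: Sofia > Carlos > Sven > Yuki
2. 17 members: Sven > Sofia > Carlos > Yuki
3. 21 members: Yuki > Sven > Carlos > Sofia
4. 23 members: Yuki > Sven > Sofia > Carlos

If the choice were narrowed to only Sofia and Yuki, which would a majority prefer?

Sofia

Voters preferring Sofia to Yuki: 51; preferring Yuki to Sofia: 44.
Sofia wins the head-to-head.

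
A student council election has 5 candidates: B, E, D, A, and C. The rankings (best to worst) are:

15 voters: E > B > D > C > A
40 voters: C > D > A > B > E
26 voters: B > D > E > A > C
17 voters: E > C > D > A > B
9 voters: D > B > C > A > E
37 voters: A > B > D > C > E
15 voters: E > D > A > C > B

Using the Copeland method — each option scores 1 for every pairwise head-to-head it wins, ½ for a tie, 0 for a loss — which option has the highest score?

B: beats E and C; loses to D and A → score 2.
E: loses to B, D, A, and C → score 0.
D: beats B, E, A, and C → score 4.
A: beats B and E; loses to D and C → score 2.
C: beats E and A; loses to B and D → score 2.
D has the best pairwise record.

D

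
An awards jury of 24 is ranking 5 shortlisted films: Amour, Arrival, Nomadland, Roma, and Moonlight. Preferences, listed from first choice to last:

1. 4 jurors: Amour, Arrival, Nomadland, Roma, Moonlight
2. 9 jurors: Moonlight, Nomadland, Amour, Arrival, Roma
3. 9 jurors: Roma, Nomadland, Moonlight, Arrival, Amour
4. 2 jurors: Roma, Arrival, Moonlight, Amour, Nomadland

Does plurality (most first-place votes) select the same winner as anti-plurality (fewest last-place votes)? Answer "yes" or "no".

Plurality — first-place votes: Amour 4, Arrival 0, Nomadland 0, Roma 11, Moonlight 9. Winner: Roma.
Anti-plurality — last-place votes: Amour 9, Arrival 0, Nomadland 2, Roma 9, Moonlight 4. Winner: Arrival.
The two methods disagree.

no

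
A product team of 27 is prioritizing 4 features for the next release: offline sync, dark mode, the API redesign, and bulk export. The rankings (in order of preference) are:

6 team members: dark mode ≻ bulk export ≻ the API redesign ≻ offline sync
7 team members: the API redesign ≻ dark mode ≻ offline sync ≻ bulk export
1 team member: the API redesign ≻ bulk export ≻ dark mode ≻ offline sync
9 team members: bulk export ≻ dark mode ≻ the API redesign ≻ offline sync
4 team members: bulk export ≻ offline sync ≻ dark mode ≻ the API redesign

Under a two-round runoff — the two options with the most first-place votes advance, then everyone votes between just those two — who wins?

bulk export

Round 1 first-place votes: offline sync 0, dark mode 6, the API redesign 8, bulk export 13.
bulk export and the API redesign advance.
Runoff: bulk export is preferred to the API redesign by 19 voters; the API redesign by 8.
bulk export wins the runoff.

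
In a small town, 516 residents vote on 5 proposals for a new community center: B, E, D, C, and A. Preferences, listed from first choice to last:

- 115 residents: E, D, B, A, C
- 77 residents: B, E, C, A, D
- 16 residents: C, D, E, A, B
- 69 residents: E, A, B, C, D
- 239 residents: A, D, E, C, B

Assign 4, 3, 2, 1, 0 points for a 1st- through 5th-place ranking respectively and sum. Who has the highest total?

B: 115·2 + 77·4 + 16·0 + 69·2 + 239·0 = 676
E: 115·4 + 77·3 + 16·2 + 69·4 + 239·2 = 1477
D: 115·3 + 77·0 + 16·3 + 69·0 + 239·3 = 1110
C: 115·0 + 77·2 + 16·4 + 69·1 + 239·1 = 526
A: 115·1 + 77·1 + 16·1 + 69·3 + 239·4 = 1371
E has the highest Borda score (1477).

E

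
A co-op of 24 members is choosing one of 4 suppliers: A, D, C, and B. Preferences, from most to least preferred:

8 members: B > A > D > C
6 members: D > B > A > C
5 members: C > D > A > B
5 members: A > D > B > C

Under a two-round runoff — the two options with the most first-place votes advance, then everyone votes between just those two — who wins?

D

Round 1 first-place votes: A 5, D 6, C 5, B 8.
B and D advance.
Runoff: B is preferred to D by 8 voters; D by 16.
D wins the runoff.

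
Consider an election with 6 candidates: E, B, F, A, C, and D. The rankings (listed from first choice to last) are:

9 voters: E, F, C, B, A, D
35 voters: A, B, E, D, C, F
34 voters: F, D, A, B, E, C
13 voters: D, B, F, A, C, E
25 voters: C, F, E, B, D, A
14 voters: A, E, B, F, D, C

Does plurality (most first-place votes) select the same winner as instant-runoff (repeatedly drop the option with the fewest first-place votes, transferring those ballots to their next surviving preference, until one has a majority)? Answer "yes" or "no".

no

Plurality — first-place votes: E 9, B 0, F 34, A 49, C 25, D 13. Winner: A.
Instant-runoff — R1 E 9, B 0, F 34, A 49, C 25, D 13 (B out); R2 E 9, F 34, A 49, C 25, D 13 (E out); R3 F 43, A 49, C 25, D 13 (D out); R4 F 56, A 49, C 25 (C out); R5 F 81, A 49 (F winner). Winner: F.
The two methods disagree.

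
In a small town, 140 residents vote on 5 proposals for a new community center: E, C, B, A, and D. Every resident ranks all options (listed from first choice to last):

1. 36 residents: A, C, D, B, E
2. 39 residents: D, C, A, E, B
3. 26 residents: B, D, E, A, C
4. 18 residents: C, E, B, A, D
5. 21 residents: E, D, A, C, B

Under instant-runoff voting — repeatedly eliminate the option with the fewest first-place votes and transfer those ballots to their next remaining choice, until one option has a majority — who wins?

D

Round 1: E 21, C 18, B 26, A 36, D 39. Eliminate C.
Round 2: E 39, B 26, A 36, D 39. Eliminate B.
Round 3: E 39, A 36, D 65. Eliminate A.
Round 4: E 39, D 101. D has a majority.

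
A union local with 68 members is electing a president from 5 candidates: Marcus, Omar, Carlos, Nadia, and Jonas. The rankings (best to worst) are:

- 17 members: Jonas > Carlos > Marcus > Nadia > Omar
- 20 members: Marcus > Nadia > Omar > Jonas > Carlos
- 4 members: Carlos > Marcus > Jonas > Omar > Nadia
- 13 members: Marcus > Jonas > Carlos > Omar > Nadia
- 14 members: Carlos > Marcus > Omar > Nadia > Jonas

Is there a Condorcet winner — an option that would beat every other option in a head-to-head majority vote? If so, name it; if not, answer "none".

none

Checking pairwise contests:
Carlos beats Marcus 35–33.
Marcus beats Omar 68–0.
Jonas beats Carlos 50–18.
Marcus beats Nadia 68–0.
Marcus beats Jonas 51–17.
Every option loses at least one head-to-head, so there is no Condorcet winner.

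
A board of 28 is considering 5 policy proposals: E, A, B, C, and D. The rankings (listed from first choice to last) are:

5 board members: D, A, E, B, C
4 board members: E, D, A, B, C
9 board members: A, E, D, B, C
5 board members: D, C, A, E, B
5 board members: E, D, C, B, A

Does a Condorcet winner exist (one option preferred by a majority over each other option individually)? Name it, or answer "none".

Checking pairwise contests:
A beats E 19–9.
D beats A 19–9.
E beats B 28–0.
E beats C 23–5.
E beats D 18–10.
Every option loses at least one head-to-head, so there is no Condorcet winner.

none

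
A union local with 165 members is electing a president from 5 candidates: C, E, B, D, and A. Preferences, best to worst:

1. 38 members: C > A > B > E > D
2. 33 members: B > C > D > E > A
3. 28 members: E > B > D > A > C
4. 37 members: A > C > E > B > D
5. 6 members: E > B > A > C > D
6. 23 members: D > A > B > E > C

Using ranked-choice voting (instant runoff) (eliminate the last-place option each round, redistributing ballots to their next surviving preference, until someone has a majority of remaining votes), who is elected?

A

Round 1: C 38, E 34, B 33, D 23, A 37. Eliminate D.
Round 2: C 38, E 34, B 33, A 60. Eliminate B.
Round 3: C 71, E 34, A 60. Eliminate E.
Round 4: C 71, A 94. A has a majority.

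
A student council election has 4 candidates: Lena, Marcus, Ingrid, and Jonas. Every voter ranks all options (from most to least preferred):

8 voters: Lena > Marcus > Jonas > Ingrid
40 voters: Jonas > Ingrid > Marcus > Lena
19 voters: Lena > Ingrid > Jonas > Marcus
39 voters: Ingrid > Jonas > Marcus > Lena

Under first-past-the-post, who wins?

Jonas

First-place votes: Lena 27, Marcus 0, Ingrid 39, Jonas 40.
Jonas has the most first-place votes.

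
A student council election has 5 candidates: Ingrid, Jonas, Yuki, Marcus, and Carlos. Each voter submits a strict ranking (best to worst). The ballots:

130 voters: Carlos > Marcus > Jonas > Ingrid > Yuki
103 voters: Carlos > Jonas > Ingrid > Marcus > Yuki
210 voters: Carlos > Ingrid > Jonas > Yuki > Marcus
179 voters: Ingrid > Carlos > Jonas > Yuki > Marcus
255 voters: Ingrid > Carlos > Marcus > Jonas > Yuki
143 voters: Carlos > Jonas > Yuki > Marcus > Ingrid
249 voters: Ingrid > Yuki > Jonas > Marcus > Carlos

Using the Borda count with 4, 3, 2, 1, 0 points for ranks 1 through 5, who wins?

Ingrid: 130·1 + 103·2 + 210·3 + 179·4 + 255·4 + 143·0 + 249·4 = 3698
Jonas: 130·2 + 103·3 + 210·2 + 179·2 + 255·1 + 143·3 + 249·2 = 2529
Yuki: 130·0 + 103·0 + 210·1 + 179·1 + 255·0 + 143·2 + 249·3 = 1422
Marcus: 130·3 + 103·1 + 210·0 + 179·0 + 255·2 + 143·1 + 249·1 = 1395
Carlos: 130·4 + 103·4 + 210·4 + 179·3 + 255·3 + 143·4 + 249·0 = 3646
Ingrid has the highest Borda score (3698).

Ingrid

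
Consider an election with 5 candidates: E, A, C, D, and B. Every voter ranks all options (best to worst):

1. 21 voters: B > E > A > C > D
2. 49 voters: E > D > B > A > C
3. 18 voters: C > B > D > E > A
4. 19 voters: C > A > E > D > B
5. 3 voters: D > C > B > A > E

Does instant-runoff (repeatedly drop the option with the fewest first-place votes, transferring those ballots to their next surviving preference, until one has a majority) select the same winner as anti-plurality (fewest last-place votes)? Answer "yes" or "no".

Instant-runoff — R1 E 49, A 0, C 37, D 3, B 21 (A out); R2 E 49, C 37, D 3, B 21 (D out); R3 E 49, C 40, B 21 (B out); R4 E 70, C 40 (E winner). Winner: E.
Anti-plurality — last-place votes: E 3, A 18, C 49, D 21, B 19. Winner: E.
The two methods agree.

yes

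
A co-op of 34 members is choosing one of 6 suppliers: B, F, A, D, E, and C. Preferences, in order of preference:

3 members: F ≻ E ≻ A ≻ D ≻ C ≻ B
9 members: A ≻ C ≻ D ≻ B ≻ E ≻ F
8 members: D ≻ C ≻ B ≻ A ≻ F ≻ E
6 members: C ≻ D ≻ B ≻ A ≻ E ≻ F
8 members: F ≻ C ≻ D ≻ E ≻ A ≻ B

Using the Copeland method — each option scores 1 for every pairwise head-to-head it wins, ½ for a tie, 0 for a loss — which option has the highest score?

B: beats F and E; loses to A, D, and C → score 2.
F: beats E; loses to B, A, D, and C → score 1.
A: beats B, F, and E; loses to D and C → score 3.
D: beats B, F, A, and E; loses to C → score 4.
E: loses to B, F, A, D, and C → score 0.
C: beats B, F, A, D, and E → score 5.
C has the best pairwise record.

C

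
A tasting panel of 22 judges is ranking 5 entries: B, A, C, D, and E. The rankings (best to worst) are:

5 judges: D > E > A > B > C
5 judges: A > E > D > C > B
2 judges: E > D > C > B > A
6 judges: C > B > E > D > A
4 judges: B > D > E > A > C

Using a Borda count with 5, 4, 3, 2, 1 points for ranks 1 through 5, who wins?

B: 5·2 + 5·1 + 2·2 + 6·4 + 4·5 = 63
A: 5·3 + 5·5 + 2·1 + 6·1 + 4·2 = 56
C: 5·1 + 5·2 + 2·3 + 6·5 + 4·1 = 55
D: 5·5 + 5·3 + 2·4 + 6·2 + 4·4 = 76
E: 5·4 + 5·4 + 2·5 + 6·3 + 4·3 = 80
E has the highest Borda score (80).

E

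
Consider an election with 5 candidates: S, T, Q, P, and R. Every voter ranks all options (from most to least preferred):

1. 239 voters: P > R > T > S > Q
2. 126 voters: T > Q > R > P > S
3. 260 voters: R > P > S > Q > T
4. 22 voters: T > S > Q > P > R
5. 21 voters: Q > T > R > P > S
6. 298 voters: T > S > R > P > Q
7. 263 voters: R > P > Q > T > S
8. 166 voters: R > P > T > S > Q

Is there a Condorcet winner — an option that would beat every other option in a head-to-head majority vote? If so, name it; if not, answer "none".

R

R vs S: 1075–320 for R.
R vs T: 928–467 for R.
R vs Q: 1226–169 for R.
R vs P: 1134–261 for R.
R beats every other option head-to-head.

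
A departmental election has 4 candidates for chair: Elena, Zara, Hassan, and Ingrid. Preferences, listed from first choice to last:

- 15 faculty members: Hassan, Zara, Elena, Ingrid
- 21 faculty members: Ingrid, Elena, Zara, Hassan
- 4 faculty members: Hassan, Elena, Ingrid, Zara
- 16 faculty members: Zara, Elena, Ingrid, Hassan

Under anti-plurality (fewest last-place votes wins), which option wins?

Last-place votes: Elena 0, Zara 4, Hassan 37, Ingrid 15.
Elena is ranked last by the fewest voters, so Elena wins.

Elena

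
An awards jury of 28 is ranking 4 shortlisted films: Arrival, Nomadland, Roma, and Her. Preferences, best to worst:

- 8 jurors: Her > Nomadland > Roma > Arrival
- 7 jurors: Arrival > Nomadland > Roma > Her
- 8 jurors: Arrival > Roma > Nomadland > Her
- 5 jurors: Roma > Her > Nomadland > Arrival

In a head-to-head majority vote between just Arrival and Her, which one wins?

Arrival

Voters preferring Arrival to Her: 15; preferring Her to Arrival: 13.
Arrival wins the head-to-head.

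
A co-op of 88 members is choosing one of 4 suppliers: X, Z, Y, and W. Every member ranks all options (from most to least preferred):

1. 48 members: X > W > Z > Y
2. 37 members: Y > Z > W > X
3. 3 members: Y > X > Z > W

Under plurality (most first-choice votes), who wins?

X

First-place votes: X 48, Z 0, Y 40, W 0.
X has the most first-place votes.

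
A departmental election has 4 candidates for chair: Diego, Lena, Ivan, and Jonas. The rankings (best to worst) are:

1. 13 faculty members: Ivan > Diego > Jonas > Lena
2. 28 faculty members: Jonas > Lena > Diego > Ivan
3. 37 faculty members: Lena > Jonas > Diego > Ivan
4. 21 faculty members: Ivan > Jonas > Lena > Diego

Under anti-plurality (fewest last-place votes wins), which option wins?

Last-place votes: Diego 21, Lena 13, Ivan 65, Jonas 0.
Jonas is ranked last by the fewest voters, so Jonas wins.

Jonas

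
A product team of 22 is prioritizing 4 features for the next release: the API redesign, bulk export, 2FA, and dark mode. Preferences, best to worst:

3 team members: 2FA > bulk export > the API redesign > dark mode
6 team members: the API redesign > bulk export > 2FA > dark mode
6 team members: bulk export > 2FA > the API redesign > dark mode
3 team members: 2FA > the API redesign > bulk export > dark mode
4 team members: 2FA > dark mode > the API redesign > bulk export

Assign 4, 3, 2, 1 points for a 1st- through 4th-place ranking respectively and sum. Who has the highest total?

the API redesign: 3·2 + 6·4 + 6·2 + 3·3 + 4·2 = 59
bulk export: 3·3 + 6·3 + 6·4 + 3·2 + 4·1 = 61
2FA: 3·4 + 6·2 + 6·3 + 3·4 + 4·4 = 70
dark mode: 3·1 + 6·1 + 6·1 + 3·1 + 4·3 = 30
2FA has the highest Borda score (70).

2FA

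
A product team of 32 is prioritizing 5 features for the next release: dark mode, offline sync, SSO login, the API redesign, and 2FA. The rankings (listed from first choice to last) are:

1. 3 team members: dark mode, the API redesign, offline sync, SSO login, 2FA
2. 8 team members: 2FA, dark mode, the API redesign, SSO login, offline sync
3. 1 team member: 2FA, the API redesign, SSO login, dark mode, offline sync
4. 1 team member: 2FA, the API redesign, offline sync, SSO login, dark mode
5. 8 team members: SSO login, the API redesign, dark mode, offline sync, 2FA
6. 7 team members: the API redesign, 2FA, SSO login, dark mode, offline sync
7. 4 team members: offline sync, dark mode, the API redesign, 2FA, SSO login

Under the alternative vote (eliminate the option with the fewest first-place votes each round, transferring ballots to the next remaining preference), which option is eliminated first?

Round 1: dark mode 3, offline sync 4, SSO login 8, the API redesign 7, 2FA 10. Eliminate dark mode.

dark mode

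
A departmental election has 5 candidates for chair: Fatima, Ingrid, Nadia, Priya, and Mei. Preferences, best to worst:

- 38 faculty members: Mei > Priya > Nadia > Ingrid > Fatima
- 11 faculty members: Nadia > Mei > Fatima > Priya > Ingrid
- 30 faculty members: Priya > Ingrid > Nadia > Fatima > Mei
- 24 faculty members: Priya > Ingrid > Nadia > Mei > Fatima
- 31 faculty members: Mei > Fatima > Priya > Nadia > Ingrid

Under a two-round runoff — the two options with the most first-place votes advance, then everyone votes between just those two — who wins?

Mei

Round 1 first-place votes: Fatima 0, Ingrid 0, Nadia 11, Priya 54, Mei 69.
Mei and Priya advance.
Runoff: Mei is preferred to Priya by 80 voters; Priya by 54.
Mei wins the runoff.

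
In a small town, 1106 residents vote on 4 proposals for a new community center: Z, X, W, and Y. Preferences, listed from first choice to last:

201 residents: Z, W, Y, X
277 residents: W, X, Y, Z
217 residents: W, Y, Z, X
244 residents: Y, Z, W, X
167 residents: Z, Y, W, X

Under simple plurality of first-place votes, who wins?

W

First-place votes: Z 368, X 0, W 494, Y 244.
W has the most first-place votes.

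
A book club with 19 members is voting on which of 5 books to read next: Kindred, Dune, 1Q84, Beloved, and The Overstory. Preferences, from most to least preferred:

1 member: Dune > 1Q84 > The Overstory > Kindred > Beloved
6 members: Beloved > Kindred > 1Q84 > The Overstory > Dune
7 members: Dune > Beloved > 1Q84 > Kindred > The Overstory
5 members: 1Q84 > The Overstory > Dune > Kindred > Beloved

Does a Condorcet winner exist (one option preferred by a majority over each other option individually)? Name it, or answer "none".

Checking pairwise contests:
Dune beats Kindred 13–6.
1Q84 beats Dune 11–8.
Beloved beats 1Q84 13–6.
Dune beats Beloved 13–6.
Kindred beats The Overstory 13–6.
Every option loses at least one head-to-head, so there is no Condorcet winner.

none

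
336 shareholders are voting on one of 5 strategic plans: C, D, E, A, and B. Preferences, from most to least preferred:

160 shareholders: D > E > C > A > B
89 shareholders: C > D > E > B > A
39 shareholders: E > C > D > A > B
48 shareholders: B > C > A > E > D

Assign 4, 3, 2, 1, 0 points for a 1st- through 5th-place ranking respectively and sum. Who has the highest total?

C: 160·2 + 89·4 + 39·3 + 48·3 = 937
D: 160·4 + 89·3 + 39·2 + 48·0 = 985
E: 160·3 + 89·2 + 39·4 + 48·1 = 862
A: 160·1 + 89·0 + 39·1 + 48·2 = 295
B: 160·0 + 89·1 + 39·0 + 48·4 = 281
D has the highest Borda score (985).

D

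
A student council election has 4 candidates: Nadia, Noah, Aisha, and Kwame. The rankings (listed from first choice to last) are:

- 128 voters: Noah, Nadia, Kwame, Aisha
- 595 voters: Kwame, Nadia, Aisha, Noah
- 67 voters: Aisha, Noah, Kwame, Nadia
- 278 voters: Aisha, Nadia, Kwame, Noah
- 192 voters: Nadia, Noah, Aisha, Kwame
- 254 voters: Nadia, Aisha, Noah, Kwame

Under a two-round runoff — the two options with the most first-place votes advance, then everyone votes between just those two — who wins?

Nadia

Round 1 first-place votes: Nadia 446, Noah 128, Aisha 345, Kwame 595.
Kwame and Nadia advance.
Runoff: Kwame is preferred to Nadia by 662 voters; Nadia by 852.
Nadia wins the runoff.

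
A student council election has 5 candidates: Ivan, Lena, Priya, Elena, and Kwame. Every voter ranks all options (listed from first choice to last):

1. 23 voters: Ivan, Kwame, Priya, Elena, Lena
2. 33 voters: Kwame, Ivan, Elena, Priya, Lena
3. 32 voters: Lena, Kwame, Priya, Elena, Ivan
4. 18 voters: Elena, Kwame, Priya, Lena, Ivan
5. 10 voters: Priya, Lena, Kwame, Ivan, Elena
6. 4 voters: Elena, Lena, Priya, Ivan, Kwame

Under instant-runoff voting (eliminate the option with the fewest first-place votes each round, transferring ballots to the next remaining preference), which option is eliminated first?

Round 1: Ivan 23, Lena 32, Priya 10, Elena 22, Kwame 33. Eliminate Priya.

Priya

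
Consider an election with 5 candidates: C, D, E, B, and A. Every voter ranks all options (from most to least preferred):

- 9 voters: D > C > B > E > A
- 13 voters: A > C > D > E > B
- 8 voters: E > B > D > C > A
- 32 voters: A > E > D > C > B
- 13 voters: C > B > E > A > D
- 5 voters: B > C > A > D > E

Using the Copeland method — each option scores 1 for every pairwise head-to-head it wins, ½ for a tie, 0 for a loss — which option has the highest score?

A

C: beats B; ties E; loses to D and A → score 1.5.
D: beats C and B; loses to E and A → score 2.
E: beats D and B; ties C; loses to A → score 2.5.
B: loses to C, D, E, and A → score 0.
A: beats C, D, E, and B → score 4.
A has the best pairwise record.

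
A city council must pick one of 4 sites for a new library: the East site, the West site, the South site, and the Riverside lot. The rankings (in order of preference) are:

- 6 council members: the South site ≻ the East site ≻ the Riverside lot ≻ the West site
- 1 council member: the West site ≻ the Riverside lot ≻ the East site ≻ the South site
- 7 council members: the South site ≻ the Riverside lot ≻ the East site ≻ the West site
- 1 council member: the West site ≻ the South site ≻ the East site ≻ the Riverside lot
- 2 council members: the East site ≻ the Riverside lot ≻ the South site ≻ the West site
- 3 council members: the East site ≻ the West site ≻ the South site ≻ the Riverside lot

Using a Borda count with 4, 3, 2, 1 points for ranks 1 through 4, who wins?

the East site: 6·3 + 1·2 + 7·2 + 1·2 + 2·4 + 3·4 = 56
the West site: 6·1 + 1·4 + 7·1 + 1·4 + 2·1 + 3·3 = 32
the South site: 6·4 + 1·1 + 7·4 + 1·3 + 2·2 + 3·2 = 66
the Riverside lot: 6·2 + 1·3 + 7·3 + 1·1 + 2·3 + 3·1 = 46
the South site has the highest Borda score (66).

the South site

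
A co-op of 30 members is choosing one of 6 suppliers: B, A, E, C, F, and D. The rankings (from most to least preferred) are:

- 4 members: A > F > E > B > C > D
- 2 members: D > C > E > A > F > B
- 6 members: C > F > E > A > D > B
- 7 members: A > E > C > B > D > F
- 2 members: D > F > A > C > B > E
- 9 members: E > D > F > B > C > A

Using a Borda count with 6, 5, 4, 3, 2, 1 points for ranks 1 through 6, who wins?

E

B: 4·3 + 2·1 + 6·1 + 7·3 + 2·2 + 9·3 = 72
A: 4·6 + 2·3 + 6·3 + 7·6 + 2·4 + 9·1 = 107
E: 4·4 + 2·4 + 6·4 + 7·5 + 2·1 + 9·6 = 139
C: 4·2 + 2·5 + 6·6 + 7·4 + 2·3 + 9·2 = 106
F: 4·5 + 2·2 + 6·5 + 7·1 + 2·5 + 9·4 = 107
D: 4·1 + 2·6 + 6·2 + 7·2 + 2·6 + 9·5 = 99
E has the highest Borda score (139).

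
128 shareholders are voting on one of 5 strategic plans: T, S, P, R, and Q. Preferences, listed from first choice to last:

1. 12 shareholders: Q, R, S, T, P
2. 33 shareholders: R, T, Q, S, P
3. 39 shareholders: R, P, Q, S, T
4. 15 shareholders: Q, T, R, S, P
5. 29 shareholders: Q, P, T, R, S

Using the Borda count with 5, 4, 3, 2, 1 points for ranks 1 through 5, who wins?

T: 12·2 + 33·4 + 39·1 + 15·4 + 29·3 = 342
S: 12·3 + 33·2 + 39·2 + 15·2 + 29·1 = 239
P: 12·1 + 33·1 + 39·4 + 15·1 + 29·4 = 332
R: 12·4 + 33·5 + 39·5 + 15·3 + 29·2 = 511
Q: 12·5 + 33·3 + 39·3 + 15·5 + 29·5 = 496
R has the highest Borda score (511).

R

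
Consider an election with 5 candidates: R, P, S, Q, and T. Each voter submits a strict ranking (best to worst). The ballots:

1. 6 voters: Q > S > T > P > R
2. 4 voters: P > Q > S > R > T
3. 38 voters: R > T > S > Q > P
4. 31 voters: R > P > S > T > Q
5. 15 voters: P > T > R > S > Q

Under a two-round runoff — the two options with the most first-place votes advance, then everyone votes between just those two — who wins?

R

Round 1 first-place votes: R 69, P 19, S 0, Q 6, T 0.
R and P advance.
Runoff: R is preferred to P by 69 voters; P by 25.
R wins the runoff.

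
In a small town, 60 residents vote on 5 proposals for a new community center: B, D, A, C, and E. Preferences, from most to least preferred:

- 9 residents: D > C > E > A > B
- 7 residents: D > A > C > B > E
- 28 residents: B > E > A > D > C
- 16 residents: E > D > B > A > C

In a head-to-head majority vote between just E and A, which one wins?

E

Voters preferring E to A: 53; preferring A to E: 7.
E wins the head-to-head.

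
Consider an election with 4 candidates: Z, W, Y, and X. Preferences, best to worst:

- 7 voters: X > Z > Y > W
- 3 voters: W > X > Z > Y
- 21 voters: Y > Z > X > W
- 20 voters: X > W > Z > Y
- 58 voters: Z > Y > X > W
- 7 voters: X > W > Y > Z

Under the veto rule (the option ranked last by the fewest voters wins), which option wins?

X

Last-place votes: Z 7, W 86, Y 23, X 0.
X is ranked last by the fewest voters, so X wins.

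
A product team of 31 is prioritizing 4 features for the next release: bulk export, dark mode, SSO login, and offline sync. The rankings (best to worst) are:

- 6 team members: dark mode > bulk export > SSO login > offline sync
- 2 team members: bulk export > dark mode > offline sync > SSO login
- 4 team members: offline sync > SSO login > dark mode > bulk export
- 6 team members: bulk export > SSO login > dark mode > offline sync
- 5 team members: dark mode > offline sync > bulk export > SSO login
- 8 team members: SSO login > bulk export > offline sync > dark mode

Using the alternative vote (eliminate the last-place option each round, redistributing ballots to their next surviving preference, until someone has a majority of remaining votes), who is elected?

SSO login

Round 1: bulk export 8, dark mode 11, SSO login 8, offline sync 4. Eliminate offline sync.
Round 2: bulk export 8, dark mode 11, SSO login 12. Eliminate bulk export.
Round 3: dark mode 13, SSO login 18. SSO login has a majority.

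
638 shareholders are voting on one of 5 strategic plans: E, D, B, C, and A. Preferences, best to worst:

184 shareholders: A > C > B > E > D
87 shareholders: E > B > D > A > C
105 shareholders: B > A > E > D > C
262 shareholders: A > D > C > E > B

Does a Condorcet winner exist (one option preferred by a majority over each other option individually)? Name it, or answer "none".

A

A vs E: 551–87 for A.
A vs D: 551–87 for A.
A vs B: 446–192 for A.
A vs C: 638–0 for A.
A beats every other option head-to-head.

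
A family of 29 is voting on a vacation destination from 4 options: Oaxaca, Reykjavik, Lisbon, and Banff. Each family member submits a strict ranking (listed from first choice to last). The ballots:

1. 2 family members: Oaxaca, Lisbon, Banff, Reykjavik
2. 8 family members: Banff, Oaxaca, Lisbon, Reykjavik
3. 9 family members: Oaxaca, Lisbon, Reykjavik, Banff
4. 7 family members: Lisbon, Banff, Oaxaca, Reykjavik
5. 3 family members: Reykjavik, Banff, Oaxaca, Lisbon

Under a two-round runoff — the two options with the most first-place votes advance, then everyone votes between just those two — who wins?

Round 1 first-place votes: Oaxaca 11, Reykjavik 3, Lisbon 7, Banff 8.
Oaxaca and Banff advance.
Runoff: Oaxaca is preferred to Banff by 11 voters; Banff by 18.
Banff wins the runoff.

Banff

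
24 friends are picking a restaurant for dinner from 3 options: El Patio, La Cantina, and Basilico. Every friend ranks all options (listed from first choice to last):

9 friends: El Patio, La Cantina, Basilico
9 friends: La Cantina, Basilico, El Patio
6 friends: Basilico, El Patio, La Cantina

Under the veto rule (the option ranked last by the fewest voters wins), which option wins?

La Cantina

Last-place votes: El Patio 9, La Cantina 6, Basilico 9.
La Cantina is ranked last by the fewest voters, so La Cantina wins.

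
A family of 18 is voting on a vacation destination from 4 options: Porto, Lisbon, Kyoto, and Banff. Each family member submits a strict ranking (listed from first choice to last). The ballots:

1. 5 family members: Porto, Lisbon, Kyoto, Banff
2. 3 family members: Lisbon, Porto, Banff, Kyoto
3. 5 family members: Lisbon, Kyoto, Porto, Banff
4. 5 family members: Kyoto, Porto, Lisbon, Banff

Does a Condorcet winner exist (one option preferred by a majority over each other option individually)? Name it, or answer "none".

Checking pairwise contests:
Kyoto beats Porto 10–8.
Porto beats Lisbon 10–8.
Lisbon beats Kyoto 13–5.
Porto beats Banff 18–0.
Every option loses at least one head-to-head, so there is no Condorcet winner.

none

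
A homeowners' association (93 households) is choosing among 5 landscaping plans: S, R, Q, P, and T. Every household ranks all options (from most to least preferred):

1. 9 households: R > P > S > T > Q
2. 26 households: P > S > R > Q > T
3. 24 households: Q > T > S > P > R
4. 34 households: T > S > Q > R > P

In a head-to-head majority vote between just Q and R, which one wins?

Voters preferring Q to R: 58; preferring R to Q: 35.
Q wins the head-to-head.

Q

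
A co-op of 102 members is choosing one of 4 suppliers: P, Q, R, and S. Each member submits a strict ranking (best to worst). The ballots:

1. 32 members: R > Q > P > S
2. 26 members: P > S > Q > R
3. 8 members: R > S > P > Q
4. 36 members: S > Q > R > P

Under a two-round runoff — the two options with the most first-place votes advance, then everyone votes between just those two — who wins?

Round 1 first-place votes: P 26, Q 0, R 40, S 36.
R and S advance.
Runoff: R is preferred to S by 40 voters; S by 62.
S wins the runoff.

S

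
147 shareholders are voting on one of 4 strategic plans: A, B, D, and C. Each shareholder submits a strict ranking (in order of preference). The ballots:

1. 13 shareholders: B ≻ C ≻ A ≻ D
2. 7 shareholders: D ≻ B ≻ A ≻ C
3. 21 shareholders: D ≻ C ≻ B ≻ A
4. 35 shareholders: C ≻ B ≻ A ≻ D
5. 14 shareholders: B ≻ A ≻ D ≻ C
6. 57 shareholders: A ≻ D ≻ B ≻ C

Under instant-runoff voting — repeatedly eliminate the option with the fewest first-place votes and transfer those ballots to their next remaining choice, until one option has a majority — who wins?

A

Round 1: A 57, B 27, D 28, C 35. Eliminate B.
Round 2: A 71, D 28, C 48. Eliminate D.
Round 3: A 78, C 69. A has a majority.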